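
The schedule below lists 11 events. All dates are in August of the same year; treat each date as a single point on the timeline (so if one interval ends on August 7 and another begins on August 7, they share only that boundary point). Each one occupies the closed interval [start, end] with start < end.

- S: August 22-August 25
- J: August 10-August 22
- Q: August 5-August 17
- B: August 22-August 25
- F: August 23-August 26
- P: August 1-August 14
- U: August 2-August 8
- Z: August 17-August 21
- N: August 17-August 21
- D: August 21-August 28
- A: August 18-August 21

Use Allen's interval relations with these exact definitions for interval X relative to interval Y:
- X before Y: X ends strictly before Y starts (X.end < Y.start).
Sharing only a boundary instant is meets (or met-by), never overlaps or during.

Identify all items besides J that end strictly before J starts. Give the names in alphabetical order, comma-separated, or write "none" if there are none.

Target J = [August 10, August 22].
A [August 18, August 21] → during → no.
B [August 22, August 25] → met-by → no.
D [August 21, August 28] → overlapped-by → no.
F [August 23, August 26] → after → no.
N [August 17, August 21] → during → no.
P [August 1, August 14] → overlaps → no.
Q [August 5, August 17] → overlaps → no.
S [August 22, August 25] → met-by → no.
U [August 2, August 8] → before → yes.
Z [August 17, August 21] → during → no.
Result: U.

U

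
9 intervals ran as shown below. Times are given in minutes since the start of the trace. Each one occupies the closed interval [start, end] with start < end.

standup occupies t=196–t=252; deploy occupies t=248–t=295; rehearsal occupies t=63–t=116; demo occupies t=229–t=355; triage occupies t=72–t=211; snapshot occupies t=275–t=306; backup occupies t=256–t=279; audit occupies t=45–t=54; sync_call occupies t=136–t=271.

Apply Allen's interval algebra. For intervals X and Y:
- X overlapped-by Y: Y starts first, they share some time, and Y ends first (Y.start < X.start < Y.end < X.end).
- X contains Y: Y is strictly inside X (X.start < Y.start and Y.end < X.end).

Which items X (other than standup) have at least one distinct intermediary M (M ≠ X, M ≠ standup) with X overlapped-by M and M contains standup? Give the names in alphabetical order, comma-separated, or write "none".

Target standup = [t=196, t=252].
Intermediaries M with M contains standup: sync_call.
Via sync_call — items with X overlapped-by sync_call: backup, demo, deploy.
Union: backup, demo, deploy.

backup, demo, deploy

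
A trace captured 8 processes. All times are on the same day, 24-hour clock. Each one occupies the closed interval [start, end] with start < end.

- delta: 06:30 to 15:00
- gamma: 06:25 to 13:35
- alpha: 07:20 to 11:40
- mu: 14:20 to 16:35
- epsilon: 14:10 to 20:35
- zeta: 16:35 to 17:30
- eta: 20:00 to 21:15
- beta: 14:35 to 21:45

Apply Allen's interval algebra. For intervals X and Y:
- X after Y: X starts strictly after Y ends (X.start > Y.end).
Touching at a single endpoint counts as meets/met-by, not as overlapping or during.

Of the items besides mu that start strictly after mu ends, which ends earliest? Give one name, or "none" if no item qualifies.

eta

Target mu = [14:20, 16:35].
alpha [07:20, 11:40] → before → excluded.
beta [14:35, 21:45] → overlapped-by → excluded.
delta [06:30, 15:00] → overlaps → excluded.
epsilon [14:10, 20:35] → contains → excluded.
eta [20:00, 21:15] → after → candidate.
gamma [06:25, 13:35] → before → excluded.
zeta [16:35, 17:30] → met-by → excluded.
Among candidates, earliest end is 21:15 → eta.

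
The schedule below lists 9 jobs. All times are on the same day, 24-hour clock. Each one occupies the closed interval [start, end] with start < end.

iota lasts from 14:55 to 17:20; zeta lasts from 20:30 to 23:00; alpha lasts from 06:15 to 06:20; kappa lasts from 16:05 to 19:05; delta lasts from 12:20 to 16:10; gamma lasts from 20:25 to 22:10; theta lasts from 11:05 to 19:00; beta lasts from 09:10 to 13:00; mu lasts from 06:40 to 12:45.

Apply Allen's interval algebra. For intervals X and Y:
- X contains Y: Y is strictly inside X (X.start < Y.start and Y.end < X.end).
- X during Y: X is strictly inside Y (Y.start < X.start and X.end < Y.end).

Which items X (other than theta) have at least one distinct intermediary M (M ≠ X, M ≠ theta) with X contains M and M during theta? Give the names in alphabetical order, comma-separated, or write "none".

Target theta = [11:05, 19:00].
Intermediaries M with M during theta: delta, iota.
Via delta — items with X contains delta: none.
Via iota — items with X contains iota: none.
Union: none.

none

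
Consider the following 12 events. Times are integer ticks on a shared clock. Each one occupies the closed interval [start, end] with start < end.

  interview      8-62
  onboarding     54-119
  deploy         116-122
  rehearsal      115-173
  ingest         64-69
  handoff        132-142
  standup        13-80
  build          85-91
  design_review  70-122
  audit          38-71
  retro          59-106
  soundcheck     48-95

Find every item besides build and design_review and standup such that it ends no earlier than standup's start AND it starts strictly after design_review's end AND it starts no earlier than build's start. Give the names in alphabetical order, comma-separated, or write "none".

handoff

Conditions: its end is no earlier than standup's start (X.end >= 13) AND its start is strictly after design_review's end (X.start > 122) AND its start is no earlier than build's start (X.start >= 85).
audit: end 71 >= 13? ✓; start 38 > 122? ✗; start 38 >= 85? ✗ → no.
deploy: end 122 >= 13? ✓; start 116 > 122? ✗; start 116 >= 85? ✓ → no.
handoff: end 142 >= 13? ✓; start 132 > 122? ✓; start 132 >= 85? ✓ → yes.
ingest: end 69 >= 13? ✓; start 64 > 122? ✗; start 64 >= 85? ✗ → no.
interview: end 62 >= 13? ✓; start 8 > 122? ✗; start 8 >= 85? ✗ → no.
onboarding: end 119 >= 13? ✓; start 54 > 122? ✗; start 54 >= 85? ✗ → no.
rehearsal: end 173 >= 13? ✓; start 115 > 122? ✗; start 115 >= 85? ✓ → no.
retro: end 106 >= 13? ✓; start 59 > 122? ✗; start 59 >= 85? ✗ → no.
soundcheck: end 95 >= 13? ✓; start 48 > 122? ✗; start 48 >= 85? ✗ → no.
Result: handoff.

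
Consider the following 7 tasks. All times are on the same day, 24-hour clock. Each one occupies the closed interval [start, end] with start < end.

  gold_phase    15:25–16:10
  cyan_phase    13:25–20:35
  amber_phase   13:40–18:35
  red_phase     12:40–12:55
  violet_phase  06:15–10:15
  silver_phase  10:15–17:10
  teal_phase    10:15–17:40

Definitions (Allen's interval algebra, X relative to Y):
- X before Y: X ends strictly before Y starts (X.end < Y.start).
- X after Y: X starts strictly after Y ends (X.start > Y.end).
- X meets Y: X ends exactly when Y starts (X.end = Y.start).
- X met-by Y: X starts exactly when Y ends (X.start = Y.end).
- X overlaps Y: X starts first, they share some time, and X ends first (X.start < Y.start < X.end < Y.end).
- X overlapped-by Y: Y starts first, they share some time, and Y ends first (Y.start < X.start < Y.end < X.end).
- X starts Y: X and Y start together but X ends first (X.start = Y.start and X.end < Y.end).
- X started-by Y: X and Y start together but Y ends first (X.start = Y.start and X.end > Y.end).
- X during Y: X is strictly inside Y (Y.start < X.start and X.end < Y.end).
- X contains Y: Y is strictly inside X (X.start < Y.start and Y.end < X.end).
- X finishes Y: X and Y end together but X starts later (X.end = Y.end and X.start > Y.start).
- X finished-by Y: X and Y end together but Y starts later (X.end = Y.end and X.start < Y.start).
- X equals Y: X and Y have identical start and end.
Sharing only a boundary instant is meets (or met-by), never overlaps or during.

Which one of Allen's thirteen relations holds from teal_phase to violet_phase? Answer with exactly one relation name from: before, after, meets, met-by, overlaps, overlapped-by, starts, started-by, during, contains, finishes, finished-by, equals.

met-by

teal_phase = [10:15, 17:40]; violet_phase = [06:15, 10:15].
Compare endpoints: teal_phase.start > violet_phase.start, teal_phase.start = violet_phase.end, teal_phase.end > violet_phase.start, teal_phase.end > violet_phase.end.
That pattern is 'met-by'.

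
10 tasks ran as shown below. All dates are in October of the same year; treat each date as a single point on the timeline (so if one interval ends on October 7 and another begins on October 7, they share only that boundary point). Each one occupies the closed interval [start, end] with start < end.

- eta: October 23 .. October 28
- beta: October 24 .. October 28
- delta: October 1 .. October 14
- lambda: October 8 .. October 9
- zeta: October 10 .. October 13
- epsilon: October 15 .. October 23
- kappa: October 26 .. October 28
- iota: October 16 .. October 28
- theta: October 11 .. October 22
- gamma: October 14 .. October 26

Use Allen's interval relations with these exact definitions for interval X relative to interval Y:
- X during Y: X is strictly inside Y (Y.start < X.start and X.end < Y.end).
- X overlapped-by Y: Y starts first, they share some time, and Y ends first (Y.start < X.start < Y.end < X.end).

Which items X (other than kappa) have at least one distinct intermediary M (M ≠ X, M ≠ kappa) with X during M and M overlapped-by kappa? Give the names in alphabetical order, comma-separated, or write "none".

Target kappa = [October 26, October 28].
Intermediaries M with M overlapped-by kappa: none.
Union: none.

none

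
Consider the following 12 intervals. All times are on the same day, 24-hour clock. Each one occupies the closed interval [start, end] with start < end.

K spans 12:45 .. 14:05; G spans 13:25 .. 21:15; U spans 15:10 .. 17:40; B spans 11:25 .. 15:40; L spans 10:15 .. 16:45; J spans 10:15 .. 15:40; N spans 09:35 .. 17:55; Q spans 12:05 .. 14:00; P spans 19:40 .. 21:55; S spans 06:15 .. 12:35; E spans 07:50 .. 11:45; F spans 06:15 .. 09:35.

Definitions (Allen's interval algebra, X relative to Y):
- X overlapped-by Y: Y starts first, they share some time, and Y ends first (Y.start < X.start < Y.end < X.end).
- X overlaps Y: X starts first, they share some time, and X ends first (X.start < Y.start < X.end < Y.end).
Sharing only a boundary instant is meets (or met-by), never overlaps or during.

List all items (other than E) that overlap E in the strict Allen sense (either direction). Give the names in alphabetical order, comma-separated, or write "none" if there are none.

B, F, J, L, N

Target E = [07:50, 11:45].
B [11:25, 15:40] → overlapped-by → yes.
F [06:15, 09:35] → overlaps → yes.
G [13:25, 21:15] → after → no.
J [10:15, 15:40] → overlapped-by → yes.
K [12:45, 14:05] → after → no.
L [10:15, 16:45] → overlapped-by → yes.
N [09:35, 17:55] → overlapped-by → yes.
P [19:40, 21:55] → after → no.
Q [12:05, 14:00] → after → no.
S [06:15, 12:35] → contains → no.
U [15:10, 17:40] → after → no.
Result: B, F, J, L, N.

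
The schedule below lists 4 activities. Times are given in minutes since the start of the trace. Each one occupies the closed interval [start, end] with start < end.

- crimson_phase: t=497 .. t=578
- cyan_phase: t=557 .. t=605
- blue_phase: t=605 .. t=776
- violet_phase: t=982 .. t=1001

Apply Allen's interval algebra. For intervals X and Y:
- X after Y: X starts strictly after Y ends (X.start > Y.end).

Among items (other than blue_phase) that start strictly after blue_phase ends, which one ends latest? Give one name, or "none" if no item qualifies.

violet_phase

Target blue_phase = [t=605, t=776].
crimson_phase [t=497, t=578] → before → excluded.
cyan_phase [t=557, t=605] → meets → excluded.
violet_phase [t=982, t=1001] → after → candidate.
Among candidates, latest end is t=1001 → violet_phase.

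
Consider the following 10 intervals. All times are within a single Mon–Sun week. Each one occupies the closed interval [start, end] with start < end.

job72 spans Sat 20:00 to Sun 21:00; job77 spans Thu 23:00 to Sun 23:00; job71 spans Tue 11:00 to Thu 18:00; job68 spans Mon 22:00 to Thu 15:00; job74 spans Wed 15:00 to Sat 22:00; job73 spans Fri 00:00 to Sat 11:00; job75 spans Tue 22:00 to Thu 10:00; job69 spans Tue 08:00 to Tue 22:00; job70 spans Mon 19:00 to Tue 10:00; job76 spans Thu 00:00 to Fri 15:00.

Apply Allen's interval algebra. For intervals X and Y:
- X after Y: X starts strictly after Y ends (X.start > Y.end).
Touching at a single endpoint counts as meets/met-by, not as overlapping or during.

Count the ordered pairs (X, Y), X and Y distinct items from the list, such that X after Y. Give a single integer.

23

Checking all 90 ordered pairs for relation 'after'; matching pairs in alphabetical order:
(job71, job70): job71 after job70 ✓
(job72, job68): job72 after job68 ✓
(job72, job69): job72 after job69 ✓
(job72, job70): job72 after job70 ✓
(job72, job71): job72 after job71 ✓
(job72, job73): job72 after job73 ✓
(job72, job75): job72 after job75 ✓
(job72, job76): job72 after job76 ✓
(job73, job68): job73 after job68 ✓
(job73, job69): job73 after job69 ✓
(job73, job70): job73 after job70 ✓
(job73, job71): job73 after job71 ✓
(job73, job75): job73 after job75 ✓
(job74, job69): job74 after job69 ✓
(job74, job70): job74 after job70 ✓
(job75, job70): job75 after job70 ✓
(job76, job69): job76 after job69 ✓
(job76, job70): job76 after job70 ✓
(job77, job68): job77 after job68 ✓
(job77, job69): job77 after job69 ✓
(job77, job70): job77 after job70 ✓
(job77, job71): job77 after job71 ✓
(job77, job75): job77 after job75 ✓
Count: 23.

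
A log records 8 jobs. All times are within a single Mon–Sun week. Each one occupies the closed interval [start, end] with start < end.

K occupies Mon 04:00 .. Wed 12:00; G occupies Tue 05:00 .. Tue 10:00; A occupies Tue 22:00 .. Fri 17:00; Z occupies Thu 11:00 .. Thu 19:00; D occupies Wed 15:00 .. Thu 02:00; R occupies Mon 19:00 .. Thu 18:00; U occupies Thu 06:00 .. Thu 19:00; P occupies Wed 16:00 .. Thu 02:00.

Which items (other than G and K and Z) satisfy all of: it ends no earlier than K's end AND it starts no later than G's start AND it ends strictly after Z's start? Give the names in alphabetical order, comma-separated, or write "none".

Conditions: its end is no earlier than K's end (X.end >= Wed 12:00) AND its start is no later than G's start (X.start <= Tue 05:00) AND its end is strictly after Z's start (X.end > Thu 11:00).
A: end Fri 17:00 >= Wed 12:00? ✓; start Tue 22:00 <= Tue 05:00? ✗; end Fri 17:00 > Thu 11:00? ✓ → no.
D: end Thu 02:00 >= Wed 12:00? ✓; start Wed 15:00 <= Tue 05:00? ✗; end Thu 02:00 > Thu 11:00? ✗ → no.
P: end Thu 02:00 >= Wed 12:00? ✓; start Wed 16:00 <= Tue 05:00? ✗; end Thu 02:00 > Thu 11:00? ✗ → no.
R: end Thu 18:00 >= Wed 12:00? ✓; start Mon 19:00 <= Tue 05:00? ✓; end Thu 18:00 > Thu 11:00? ✓ → yes.
U: end Thu 19:00 >= Wed 12:00? ✓; start Thu 06:00 <= Tue 05:00? ✗; end Thu 19:00 > Thu 11:00? ✓ → no.
Result: R.

R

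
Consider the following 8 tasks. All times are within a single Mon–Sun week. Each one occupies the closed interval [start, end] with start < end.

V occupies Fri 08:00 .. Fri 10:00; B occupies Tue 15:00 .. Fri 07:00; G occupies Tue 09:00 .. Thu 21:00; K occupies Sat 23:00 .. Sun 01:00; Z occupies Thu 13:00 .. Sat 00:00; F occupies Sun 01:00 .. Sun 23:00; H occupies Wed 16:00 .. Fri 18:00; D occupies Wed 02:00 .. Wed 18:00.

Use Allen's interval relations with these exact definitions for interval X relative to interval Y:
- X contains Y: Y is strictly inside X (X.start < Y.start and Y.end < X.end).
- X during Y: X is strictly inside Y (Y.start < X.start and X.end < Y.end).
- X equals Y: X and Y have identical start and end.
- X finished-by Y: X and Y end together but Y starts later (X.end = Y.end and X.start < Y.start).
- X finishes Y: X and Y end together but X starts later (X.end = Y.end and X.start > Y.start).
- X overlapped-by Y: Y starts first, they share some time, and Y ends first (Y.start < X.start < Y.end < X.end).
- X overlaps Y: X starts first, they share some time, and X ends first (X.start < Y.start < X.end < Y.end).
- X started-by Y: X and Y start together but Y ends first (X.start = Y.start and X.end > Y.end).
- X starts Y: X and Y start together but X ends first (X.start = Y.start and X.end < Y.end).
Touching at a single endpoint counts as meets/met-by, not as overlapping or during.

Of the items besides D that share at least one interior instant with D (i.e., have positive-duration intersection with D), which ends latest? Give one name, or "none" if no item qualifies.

H

Target D = [Wed 02:00, Wed 18:00].
B [Tue 15:00, Fri 07:00] → contains → candidate.
F [Sun 01:00, Sun 23:00] → after → excluded.
G [Tue 09:00, Thu 21:00] → contains → candidate.
H [Wed 16:00, Fri 18:00] → overlapped-by → candidate.
K [Sat 23:00, Sun 01:00] → after → excluded.
V [Fri 08:00, Fri 10:00] → after → excluded.
Z [Thu 13:00, Sat 00:00] → after → excluded.
Among candidates, latest end is Fri 18:00 → H.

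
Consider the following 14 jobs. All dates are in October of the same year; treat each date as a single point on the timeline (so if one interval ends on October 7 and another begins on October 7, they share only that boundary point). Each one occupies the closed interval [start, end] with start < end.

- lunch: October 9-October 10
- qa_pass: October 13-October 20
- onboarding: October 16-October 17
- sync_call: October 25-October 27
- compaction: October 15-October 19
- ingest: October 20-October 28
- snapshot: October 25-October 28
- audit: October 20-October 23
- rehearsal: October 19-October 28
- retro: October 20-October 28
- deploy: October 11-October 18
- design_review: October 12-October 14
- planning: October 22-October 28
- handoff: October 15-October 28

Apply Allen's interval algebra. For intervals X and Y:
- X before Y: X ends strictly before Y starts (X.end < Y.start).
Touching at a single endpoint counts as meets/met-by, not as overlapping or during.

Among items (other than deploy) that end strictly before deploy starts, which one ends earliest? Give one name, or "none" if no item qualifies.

lunch

Target deploy = [October 11, October 18].
audit [October 20, October 23] → after → excluded.
compaction [October 15, October 19] → overlapped-by → excluded.
design_review [October 12, October 14] → during → excluded.
handoff [October 15, October 28] → overlapped-by → excluded.
ingest [October 20, October 28] → after → excluded.
lunch [October 9, October 10] → before → candidate.
onboarding [October 16, October 17] → during → excluded.
planning [October 22, October 28] → after → excluded.
qa_pass [October 13, October 20] → overlapped-by → excluded.
rehearsal [October 19, October 28] → after → excluded.
retro [October 20, October 28] → after → excluded.
snapshot [October 25, October 28] → after → excluded.
sync_call [October 25, October 27] → after → excluded.
Among candidates, earliest end is October 10 → lunch.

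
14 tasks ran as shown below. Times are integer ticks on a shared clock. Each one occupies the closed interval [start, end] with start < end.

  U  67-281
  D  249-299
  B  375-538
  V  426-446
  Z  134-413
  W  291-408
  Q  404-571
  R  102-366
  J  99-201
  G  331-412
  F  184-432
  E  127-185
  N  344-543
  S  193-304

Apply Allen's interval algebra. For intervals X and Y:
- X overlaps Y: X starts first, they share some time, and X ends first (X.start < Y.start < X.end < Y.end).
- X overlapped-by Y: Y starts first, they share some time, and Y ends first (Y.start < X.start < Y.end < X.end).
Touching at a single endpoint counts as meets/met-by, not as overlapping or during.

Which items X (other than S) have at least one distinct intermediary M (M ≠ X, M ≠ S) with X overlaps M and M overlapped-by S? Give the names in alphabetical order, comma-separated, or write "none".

Target S = [193, 304].
Intermediaries M with M overlapped-by S: W.
Via W — items with X overlaps W: D, R.
Union: D, R.

D, R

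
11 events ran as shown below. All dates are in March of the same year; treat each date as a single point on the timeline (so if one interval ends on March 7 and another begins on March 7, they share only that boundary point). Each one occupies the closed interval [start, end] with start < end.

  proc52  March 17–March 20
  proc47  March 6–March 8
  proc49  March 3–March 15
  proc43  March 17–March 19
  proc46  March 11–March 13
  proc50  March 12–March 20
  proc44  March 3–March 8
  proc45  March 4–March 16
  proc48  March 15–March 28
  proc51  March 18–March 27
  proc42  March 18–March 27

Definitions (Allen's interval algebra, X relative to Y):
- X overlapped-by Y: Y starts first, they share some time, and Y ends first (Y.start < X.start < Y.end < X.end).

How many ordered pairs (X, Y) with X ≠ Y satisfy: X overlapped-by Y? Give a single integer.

13

Checking all 110 ordered pairs for relation 'overlapped-by'; matching pairs in alphabetical order:
(proc42, proc43): proc42 overlapped-by proc43 ✓
(proc42, proc50): proc42 overlapped-by proc50 ✓
(proc42, proc52): proc42 overlapped-by proc52 ✓
(proc45, proc44): proc45 overlapped-by proc44 ✓
(proc45, proc49): proc45 overlapped-by proc49 ✓
(proc48, proc45): proc48 overlapped-by proc45 ✓
(proc48, proc50): proc48 overlapped-by proc50 ✓
(proc50, proc45): proc50 overlapped-by proc45 ✓
(proc50, proc46): proc50 overlapped-by proc46 ✓
(proc50, proc49): proc50 overlapped-by proc49 ✓
(proc51, proc43): proc51 overlapped-by proc43 ✓
(proc51, proc50): proc51 overlapped-by proc50 ✓
(proc51, proc52): proc51 overlapped-by proc52 ✓
Count: 13.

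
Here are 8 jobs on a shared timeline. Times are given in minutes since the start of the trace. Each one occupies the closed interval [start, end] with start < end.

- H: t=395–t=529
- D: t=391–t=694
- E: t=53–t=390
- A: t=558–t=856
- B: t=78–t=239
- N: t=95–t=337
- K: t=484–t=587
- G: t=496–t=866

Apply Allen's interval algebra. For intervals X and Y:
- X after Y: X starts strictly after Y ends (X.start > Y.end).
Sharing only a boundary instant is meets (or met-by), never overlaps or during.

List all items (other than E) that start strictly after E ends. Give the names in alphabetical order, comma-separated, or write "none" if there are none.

Target E = [t=53, t=390].
A [t=558, t=856] → after → yes.
B [t=78, t=239] → during → no.
D [t=391, t=694] → after → yes.
G [t=496, t=866] → after → yes.
H [t=395, t=529] → after → yes.
K [t=484, t=587] → after → yes.
N [t=95, t=337] → during → no.
Result: A, D, G, H, K.

A, D, G, H, K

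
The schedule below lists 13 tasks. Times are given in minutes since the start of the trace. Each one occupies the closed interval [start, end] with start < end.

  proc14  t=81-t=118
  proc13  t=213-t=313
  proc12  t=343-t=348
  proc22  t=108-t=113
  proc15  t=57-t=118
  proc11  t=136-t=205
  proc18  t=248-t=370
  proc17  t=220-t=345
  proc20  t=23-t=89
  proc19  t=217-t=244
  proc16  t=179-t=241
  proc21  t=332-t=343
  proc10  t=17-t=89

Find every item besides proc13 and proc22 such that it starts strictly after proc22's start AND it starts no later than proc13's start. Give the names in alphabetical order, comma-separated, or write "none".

proc11, proc16

Conditions: its start is strictly after proc22's start (X.start > t=108) AND its start is no later than proc13's start (X.start <= t=213).
proc10: start t=17 > t=108? ✗; start t=17 <= t=213? ✓ → no.
proc11: start t=136 > t=108? ✓; start t=136 <= t=213? ✓ → yes.
proc12: start t=343 > t=108? ✓; start t=343 <= t=213? ✗ → no.
proc14: start t=81 > t=108? ✗; start t=81 <= t=213? ✓ → no.
proc15: start t=57 > t=108? ✗; start t=57 <= t=213? ✓ → no.
proc16: start t=179 > t=108? ✓; start t=179 <= t=213? ✓ → yes.
proc17: start t=220 > t=108? ✓; start t=220 <= t=213? ✗ → no.
proc18: start t=248 > t=108? ✓; start t=248 <= t=213? ✗ → no.
proc19: start t=217 > t=108? ✓; start t=217 <= t=213? ✗ → no.
proc20: start t=23 > t=108? ✗; start t=23 <= t=213? ✓ → no.
proc21: start t=332 > t=108? ✓; start t=332 <= t=213? ✗ → no.
Result: proc11, proc16.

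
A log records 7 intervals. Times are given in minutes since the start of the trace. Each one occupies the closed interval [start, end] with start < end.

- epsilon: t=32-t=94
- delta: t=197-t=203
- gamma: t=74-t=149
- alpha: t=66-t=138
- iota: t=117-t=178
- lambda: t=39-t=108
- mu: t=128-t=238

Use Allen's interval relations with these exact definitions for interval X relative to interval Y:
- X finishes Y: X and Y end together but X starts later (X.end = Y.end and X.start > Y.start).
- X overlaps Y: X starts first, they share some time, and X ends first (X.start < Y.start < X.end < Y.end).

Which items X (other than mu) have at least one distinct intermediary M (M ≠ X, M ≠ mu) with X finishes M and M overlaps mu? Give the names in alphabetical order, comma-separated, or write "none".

none

Target mu = [t=128, t=238].
Intermediaries M with M overlaps mu: alpha, gamma, iota.
Via alpha — items with X finishes alpha: none.
Via gamma — items with X finishes gamma: none.
Via iota — items with X finishes iota: none.
Union: none.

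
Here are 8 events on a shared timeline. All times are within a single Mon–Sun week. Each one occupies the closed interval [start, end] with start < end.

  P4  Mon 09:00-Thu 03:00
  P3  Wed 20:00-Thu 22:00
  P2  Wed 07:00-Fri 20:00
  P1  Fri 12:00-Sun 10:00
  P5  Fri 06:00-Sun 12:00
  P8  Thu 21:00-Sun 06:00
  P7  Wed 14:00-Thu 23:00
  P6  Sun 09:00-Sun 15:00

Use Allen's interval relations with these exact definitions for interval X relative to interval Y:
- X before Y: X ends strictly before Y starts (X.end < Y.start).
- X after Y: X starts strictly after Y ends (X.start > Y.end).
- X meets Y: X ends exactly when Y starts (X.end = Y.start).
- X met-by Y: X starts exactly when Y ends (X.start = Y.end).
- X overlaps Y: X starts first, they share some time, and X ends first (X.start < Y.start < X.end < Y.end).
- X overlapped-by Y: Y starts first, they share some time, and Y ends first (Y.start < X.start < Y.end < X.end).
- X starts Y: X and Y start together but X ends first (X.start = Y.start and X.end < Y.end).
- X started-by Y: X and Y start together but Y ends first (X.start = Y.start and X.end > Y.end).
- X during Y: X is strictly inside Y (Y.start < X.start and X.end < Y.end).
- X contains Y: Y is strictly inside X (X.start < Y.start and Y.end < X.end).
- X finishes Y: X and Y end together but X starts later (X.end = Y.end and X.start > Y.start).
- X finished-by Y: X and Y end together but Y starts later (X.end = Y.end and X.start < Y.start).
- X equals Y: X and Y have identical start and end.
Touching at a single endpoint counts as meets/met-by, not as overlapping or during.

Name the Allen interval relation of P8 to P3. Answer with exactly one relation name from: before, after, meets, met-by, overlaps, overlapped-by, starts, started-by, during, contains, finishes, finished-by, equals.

P8 = [Thu 21:00, Sun 06:00]; P3 = [Wed 20:00, Thu 22:00].
Compare endpoints: P8.start > P3.start, P8.start < P3.end, P8.end > P3.start, P8.end > P3.end.
That pattern is 'overlapped-by'.

overlapped-by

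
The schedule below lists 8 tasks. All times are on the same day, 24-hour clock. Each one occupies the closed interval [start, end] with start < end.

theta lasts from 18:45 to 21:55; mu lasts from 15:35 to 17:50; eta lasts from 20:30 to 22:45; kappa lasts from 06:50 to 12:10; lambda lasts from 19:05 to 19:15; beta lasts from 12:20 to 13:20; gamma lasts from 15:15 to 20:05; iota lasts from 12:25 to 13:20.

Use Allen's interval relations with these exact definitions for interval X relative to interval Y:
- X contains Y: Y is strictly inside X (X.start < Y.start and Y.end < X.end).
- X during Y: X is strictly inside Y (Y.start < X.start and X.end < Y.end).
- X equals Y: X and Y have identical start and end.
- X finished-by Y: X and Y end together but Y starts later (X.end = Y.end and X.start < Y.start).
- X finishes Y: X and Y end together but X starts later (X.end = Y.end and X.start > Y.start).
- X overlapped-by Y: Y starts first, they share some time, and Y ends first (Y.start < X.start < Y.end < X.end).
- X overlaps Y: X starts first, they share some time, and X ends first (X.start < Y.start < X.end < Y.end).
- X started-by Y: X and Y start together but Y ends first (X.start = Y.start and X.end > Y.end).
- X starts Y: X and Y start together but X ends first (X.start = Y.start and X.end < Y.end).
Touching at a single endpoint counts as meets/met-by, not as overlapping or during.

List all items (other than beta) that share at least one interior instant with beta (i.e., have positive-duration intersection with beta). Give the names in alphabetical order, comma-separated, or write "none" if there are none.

Target beta = [12:20, 13:20].
eta [20:30, 22:45] → after → no.
gamma [15:15, 20:05] → after → no.
iota [12:25, 13:20] → finishes → yes.
kappa [06:50, 12:10] → before → no.
lambda [19:05, 19:15] → after → no.
mu [15:35, 17:50] → after → no.
theta [18:45, 21:55] → after → no.
Result: iota.

iota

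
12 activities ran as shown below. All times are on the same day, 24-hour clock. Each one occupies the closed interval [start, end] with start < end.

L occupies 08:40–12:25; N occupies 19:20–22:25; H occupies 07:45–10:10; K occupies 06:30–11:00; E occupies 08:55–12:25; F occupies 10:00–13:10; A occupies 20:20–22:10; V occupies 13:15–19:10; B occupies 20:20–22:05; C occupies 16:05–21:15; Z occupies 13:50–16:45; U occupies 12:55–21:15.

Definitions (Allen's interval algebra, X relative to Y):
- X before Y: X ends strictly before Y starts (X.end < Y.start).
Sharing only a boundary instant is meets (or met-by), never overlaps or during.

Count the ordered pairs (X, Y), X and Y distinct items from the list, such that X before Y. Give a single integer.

40

Checking all 132 ordered pairs for relation 'before'; matching pairs in alphabetical order:
(E, A): E before A ✓
(E, B): E before B ✓
(E, C): E before C ✓
(E, N): E before N ✓
(E, U): E before U ✓
(E, V): E before V ✓
(E, Z): E before Z ✓
(F, A): F before A ✓
(F, B): F before B ✓
(F, C): F before C ✓
(F, N): F before N ✓
(F, V): F before V ✓
(F, Z): F before Z ✓
(H, A): H before A ✓
(H, B): H before B ✓
(H, C): H before C ✓
(H, N): H before N ✓
(H, U): H before U ✓
(H, V): H before V ✓
(H, Z): H before Z ✓
(K, A): K before A ✓
(K, B): K before B ✓
(K, C): K before C ✓
(K, N): K before N ✓
... plus 16 further pairs not listed.
Count: 40.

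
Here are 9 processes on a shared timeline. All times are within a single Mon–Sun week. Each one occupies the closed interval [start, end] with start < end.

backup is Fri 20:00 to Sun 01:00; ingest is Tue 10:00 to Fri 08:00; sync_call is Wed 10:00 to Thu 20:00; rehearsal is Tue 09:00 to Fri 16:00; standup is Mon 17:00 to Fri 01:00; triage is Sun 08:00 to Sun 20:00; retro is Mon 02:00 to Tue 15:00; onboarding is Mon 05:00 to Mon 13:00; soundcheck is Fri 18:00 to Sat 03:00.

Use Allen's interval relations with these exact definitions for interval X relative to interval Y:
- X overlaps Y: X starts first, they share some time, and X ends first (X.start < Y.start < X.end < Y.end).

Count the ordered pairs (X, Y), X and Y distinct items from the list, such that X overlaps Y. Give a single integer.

Checking all 72 ordered pairs for relation 'overlaps'; matching pairs in alphabetical order:
(retro, ingest): retro overlaps ingest ✓
(retro, rehearsal): retro overlaps rehearsal ✓
(retro, standup): retro overlaps standup ✓
(soundcheck, backup): soundcheck overlaps backup ✓
(standup, ingest): standup overlaps ingest ✓
(standup, rehearsal): standup overlaps rehearsal ✓
Count: 6.

6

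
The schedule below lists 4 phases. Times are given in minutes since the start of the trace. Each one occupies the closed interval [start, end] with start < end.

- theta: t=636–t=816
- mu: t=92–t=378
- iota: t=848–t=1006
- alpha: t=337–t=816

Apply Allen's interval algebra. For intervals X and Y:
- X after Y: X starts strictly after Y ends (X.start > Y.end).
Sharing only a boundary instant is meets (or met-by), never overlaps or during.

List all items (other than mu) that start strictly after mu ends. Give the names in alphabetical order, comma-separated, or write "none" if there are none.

iota, theta

Target mu = [t=92, t=378].
alpha [t=337, t=816] → overlapped-by → no.
iota [t=848, t=1006] → after → yes.
theta [t=636, t=816] → after → yes.
Result: iota, theta.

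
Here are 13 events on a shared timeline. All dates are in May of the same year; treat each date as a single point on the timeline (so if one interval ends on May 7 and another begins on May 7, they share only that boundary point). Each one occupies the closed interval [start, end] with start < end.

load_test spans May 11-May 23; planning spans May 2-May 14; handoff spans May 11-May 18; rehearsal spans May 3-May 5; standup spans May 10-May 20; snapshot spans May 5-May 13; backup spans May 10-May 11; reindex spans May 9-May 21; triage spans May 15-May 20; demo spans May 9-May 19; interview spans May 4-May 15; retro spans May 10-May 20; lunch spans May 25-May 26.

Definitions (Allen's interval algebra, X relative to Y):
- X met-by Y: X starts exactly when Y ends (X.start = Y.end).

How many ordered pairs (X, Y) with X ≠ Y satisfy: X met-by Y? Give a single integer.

4

Checking all 156 ordered pairs for relation 'met-by'; matching pairs in alphabetical order:
(handoff, backup): handoff met-by backup ✓
(load_test, backup): load_test met-by backup ✓
(snapshot, rehearsal): snapshot met-by rehearsal ✓
(triage, interview): triage met-by interview ✓
Count: 4.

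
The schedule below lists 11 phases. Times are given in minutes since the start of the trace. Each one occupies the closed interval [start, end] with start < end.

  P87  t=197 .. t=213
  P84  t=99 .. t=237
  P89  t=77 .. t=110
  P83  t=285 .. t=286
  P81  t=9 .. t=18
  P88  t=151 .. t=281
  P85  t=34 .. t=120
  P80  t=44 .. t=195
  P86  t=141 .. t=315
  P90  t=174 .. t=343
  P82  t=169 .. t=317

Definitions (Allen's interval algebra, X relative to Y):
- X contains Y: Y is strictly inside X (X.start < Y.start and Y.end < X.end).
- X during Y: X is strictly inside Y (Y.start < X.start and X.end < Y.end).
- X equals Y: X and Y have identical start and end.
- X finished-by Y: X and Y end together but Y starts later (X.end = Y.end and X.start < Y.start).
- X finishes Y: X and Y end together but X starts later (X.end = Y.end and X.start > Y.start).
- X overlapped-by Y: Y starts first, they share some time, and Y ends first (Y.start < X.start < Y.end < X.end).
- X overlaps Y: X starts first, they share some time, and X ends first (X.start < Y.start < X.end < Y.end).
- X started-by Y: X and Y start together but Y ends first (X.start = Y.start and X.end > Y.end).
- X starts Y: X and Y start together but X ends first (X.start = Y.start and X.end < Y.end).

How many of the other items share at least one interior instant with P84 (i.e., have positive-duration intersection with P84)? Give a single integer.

Target P84 = [t=99, t=237].
P80 [t=44, t=195] → overlaps → counts.
P81 [t=9, t=18] → before → no.
P82 [t=169, t=317] → overlapped-by → counts.
P83 [t=285, t=286] → after → no.
P85 [t=34, t=120] → overlaps → counts.
P86 [t=141, t=315] → overlapped-by → counts.
P87 [t=197, t=213] → during → counts.
P88 [t=151, t=281] → overlapped-by → counts.
P89 [t=77, t=110] → overlaps → counts.
P90 [t=174, t=343] → overlapped-by → counts.
Total: 8.

8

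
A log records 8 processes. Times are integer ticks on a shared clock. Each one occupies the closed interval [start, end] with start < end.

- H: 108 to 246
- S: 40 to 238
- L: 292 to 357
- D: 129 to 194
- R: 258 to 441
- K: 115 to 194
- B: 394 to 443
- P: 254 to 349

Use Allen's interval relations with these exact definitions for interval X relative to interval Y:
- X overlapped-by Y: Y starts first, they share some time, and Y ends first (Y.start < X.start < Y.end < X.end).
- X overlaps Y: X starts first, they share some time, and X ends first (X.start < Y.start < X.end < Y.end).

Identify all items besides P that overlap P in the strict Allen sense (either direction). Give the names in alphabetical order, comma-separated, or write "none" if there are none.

Target P = [254, 349].
B [394, 443] → after → no.
D [129, 194] → before → no.
H [108, 246] → before → no.
K [115, 194] → before → no.
L [292, 357] → overlapped-by → yes.
R [258, 441] → overlapped-by → yes.
S [40, 238] → before → no.
Result: L, R.

L, R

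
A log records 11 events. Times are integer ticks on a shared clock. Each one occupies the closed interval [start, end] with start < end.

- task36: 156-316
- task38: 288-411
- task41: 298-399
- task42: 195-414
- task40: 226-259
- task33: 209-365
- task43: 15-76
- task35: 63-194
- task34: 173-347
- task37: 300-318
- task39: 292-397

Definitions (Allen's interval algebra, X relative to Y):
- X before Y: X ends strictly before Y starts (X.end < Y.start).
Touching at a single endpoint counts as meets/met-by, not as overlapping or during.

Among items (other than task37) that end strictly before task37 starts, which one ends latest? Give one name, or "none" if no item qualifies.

task40

Target task37 = [300, 318].
task33 [209, 365] → contains → excluded.
task34 [173, 347] → contains → excluded.
task35 [63, 194] → before → candidate.
task36 [156, 316] → overlaps → excluded.
task38 [288, 411] → contains → excluded.
task39 [292, 397] → contains → excluded.
task40 [226, 259] → before → candidate.
task41 [298, 399] → contains → excluded.
task42 [195, 414] → contains → excluded.
task43 [15, 76] → before → candidate.
Among candidates, latest end is 259 → task40.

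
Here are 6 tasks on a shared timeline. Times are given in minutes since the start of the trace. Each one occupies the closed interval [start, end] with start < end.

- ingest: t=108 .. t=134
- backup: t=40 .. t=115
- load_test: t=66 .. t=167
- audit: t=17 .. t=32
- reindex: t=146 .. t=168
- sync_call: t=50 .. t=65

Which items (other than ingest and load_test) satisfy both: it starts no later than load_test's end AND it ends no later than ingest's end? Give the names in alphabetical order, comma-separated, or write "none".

Conditions: its start is no later than load_test's end (X.start <= t=167) AND its end is no later than ingest's end (X.end <= t=134).
audit: start t=17 <= t=167? ✓; end t=32 <= t=134? ✓ → yes.
backup: start t=40 <= t=167? ✓; end t=115 <= t=134? ✓ → yes.
reindex: start t=146 <= t=167? ✓; end t=168 <= t=134? ✗ → no.
sync_call: start t=50 <= t=167? ✓; end t=65 <= t=134? ✓ → yes.
Result: audit, backup, sync_call.

audit, backup, sync_call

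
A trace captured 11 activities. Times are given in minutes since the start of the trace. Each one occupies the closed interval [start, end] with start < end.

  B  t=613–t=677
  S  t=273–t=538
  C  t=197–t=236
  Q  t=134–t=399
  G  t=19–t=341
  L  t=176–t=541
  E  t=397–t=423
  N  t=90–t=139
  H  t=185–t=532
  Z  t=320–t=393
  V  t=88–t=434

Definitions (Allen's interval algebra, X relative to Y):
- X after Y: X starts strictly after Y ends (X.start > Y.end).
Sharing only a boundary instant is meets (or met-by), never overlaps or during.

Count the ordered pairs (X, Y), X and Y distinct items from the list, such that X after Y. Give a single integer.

21

Checking all 110 ordered pairs for relation 'after'; matching pairs in alphabetical order:
(B, C): B after C ✓
(B, E): B after E ✓
(B, G): B after G ✓
(B, H): B after H ✓
(B, L): B after L ✓
(B, N): B after N ✓
(B, Q): B after Q ✓
(B, S): B after S ✓
(B, V): B after V ✓
(B, Z): B after Z ✓
(C, N): C after N ✓
(E, C): E after C ✓
(E, G): E after G ✓
(E, N): E after N ✓
(E, Z): E after Z ✓
(H, N): H after N ✓
(L, N): L after N ✓
(S, C): S after C ✓
(S, N): S after N ✓
(Z, C): Z after C ✓
(Z, N): Z after N ✓
Count: 21.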